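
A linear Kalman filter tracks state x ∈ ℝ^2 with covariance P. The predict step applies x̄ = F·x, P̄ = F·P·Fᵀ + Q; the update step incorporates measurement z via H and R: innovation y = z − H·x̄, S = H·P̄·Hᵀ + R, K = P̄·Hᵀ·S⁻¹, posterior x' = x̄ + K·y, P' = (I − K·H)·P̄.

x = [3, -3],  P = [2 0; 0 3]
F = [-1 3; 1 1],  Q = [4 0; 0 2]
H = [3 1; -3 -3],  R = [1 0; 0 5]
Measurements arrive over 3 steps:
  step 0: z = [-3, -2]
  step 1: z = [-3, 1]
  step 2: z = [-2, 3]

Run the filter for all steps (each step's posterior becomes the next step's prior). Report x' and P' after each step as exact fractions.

step 0: x' = [-16614/8773, 22596/8773], P' = [2713/8773 -4333/8773; -4333/8773 9863/8773]
step 1: x' = [-18901554/21529349, 2343126/21529349], P' = [5457610/21529349 -7957110/21529349; -7957110/21529349 18215640/21529349]
step 2: x' = [-16513694576/42709940453, -31147203362/42709940453], P' = [10817614538/42709940453 -15778748678/42709940453; -15778748678/42709940453 36130617928/42709940453]

step 0: x̄ = F·x = [-12, 0]
step 0: P̄ = F·P·Fᵀ + Q = [33 7; 7 7]
step 0: y = z − H·x̄ = [33, -38]
step 0: S = H·P̄·Hᵀ + R = [347 -402; -402 491]
step 0: K = P̄·Hᵀ·S⁻¹ = [3806/8773 972/8773; -3136/8773 -3318/8773]
step 0: x' = x̄ + K·y = [-16614/8773, 22596/8773]
step 0: P' = (I − K·H)·P̄ = [2713/8773 -4333/8773; -4333/8773 9863/8773]
step 1: x̄ = F·x = [84402/8773, 5982/8773]
step 1: P̄ = F·P·Fᵀ + Q = [152570/8773 18210/8773; 18210/8773 21456/8773]
step 1: y = z − H·x̄ = [-285507/8773, 279925/8773]
step 1: S = H·P̄·Hᵀ + R = [1512619/8773 -1656018/8773; -1656018/8773 1937879/8773]
step 1: K = P̄·Hᵀ·S⁻¹ = [8415720/21529349 1499700/21529349; -5655690/21529349 -6155118/21529349]
step 1: x' = x̄ + K·y = [-18901554/21529349, 2343126/21529349]
step 1: P' = (I − K·H)·P̄ = [5457610/21529349 -7957110/21529349; -7957110/21529349 18215640/21529349]
step 2: x̄ = F·x = [25930932/21529349, -16558428/21529349]
step 2: P̄ = F·P·Fᵀ + Q = [303258426/21529349 33275090/21529349; 33275090/21529349 50817728/21529349]
step 2: y = z − H·x̄ = [-104293066/21529349, 92705559/21529349]
step 2: S = H·P̄·Hᵀ + R = [3001323451/21529349 -3281080098/21529349; -3281080098/21529349 3893283751/21529349]
step 2: K = P̄·Hᵀ·S⁻¹ = [16674094936/42709940453 2976680484/42709940453; -11205628106/42709940453 -12211121550/42709940453]
step 2: x' = x̄ + K·y = [-16513694576/42709940453, -31147203362/42709940453]
step 2: P' = (I − K·H)·P̄ = [10817614538/42709940453 -15778748678/42709940453; -15778748678/42709940453 36130617928/42709940453]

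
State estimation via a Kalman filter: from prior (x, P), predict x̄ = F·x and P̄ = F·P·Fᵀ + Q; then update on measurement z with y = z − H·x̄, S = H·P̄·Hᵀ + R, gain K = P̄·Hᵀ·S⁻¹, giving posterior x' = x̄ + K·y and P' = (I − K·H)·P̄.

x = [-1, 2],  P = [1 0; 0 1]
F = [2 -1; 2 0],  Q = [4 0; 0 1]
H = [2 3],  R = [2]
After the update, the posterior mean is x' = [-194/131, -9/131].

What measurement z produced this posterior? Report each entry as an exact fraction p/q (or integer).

z = [-3]

x̄ = F·x = [-4, -2]
P̄ = F·P·Fᵀ + Q = [9 4; 4 5]
S = H·P̄·Hᵀ + R = [131]
K = P̄·Hᵀ·S⁻¹ = [30/131; 23/131]
x' − x̄ = [330/131, 253/131] = K·y
y = (KᵀK)⁻¹·Kᵀ·(x' − x̄) = [11]
z = y + H·x̄ = [11] + [-14] = [-3]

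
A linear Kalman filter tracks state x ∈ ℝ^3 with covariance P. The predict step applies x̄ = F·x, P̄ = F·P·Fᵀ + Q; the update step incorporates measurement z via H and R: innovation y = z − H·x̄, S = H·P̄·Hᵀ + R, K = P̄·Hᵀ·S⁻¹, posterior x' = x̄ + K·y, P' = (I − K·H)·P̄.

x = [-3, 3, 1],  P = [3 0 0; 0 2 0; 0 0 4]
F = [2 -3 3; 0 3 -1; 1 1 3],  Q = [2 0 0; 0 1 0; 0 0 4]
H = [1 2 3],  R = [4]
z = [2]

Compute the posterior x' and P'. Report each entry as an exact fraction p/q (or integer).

x̄ = F·x = [-12, 8, 3]
P̄ = F·P·Fᵀ + Q = [68 -30 36; -30 23 -6; 36 -6 45]
y = z − H·x̄ = [-11]
S = H·P̄·Hᵀ + R = [593]
K = P̄·Hᵀ·S⁻¹ = [116/593; -2/593; 159/593]
x' = x̄ + K·y = [-8392/593, 4766/593, 30/593]
P' = (I − K·H)·P̄ = [26868/593 -17558/593 2904/593; -17558/593 13635/593 -3240/593; 2904/593 -3240/593 1404/593]

x' = [-8392/593, 4766/593, 30/593]
P' = [26868/593 -17558/593 2904/593; -17558/593 13635/593 -3240/593; 2904/593 -3240/593 1404/593]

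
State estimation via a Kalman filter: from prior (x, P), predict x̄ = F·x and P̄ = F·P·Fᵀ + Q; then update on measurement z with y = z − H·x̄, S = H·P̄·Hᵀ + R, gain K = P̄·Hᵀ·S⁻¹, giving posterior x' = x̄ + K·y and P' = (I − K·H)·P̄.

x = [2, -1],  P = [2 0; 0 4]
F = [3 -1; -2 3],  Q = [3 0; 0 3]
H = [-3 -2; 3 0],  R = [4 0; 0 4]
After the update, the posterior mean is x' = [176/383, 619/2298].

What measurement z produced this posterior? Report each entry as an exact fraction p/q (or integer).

z = [-2, 1]

x̄ = F·x = [7, -7]
P̄ = F·P·Fᵀ + Q = [25 -24; -24 47]
S = H·P̄·Hᵀ + R = [129 -81; -81 229]
K = P̄·Hᵀ·S⁻¹ = [-9/1915 624/1915; -1087/2298 -369/766]
x' − x̄ = [-2505/383, 16705/2298] = K·y
y = (KᵀK)⁻¹·Kᵀ·(x' − x̄) = [5, -20]
z = y + H·x̄ = [5, -20] + [-7, 21] = [-2, 1]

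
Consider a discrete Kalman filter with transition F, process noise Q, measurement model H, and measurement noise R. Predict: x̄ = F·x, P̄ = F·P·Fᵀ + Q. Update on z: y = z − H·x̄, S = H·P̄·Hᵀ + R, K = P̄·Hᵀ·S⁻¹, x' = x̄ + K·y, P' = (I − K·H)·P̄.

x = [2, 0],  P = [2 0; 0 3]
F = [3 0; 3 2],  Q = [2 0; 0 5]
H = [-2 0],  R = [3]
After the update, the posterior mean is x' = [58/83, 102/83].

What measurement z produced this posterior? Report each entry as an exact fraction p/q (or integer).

x̄ = F·x = [6, 6]
P̄ = F·P·Fᵀ + Q = [20 18; 18 35]
S = H·P̄·Hᵀ + R = [83]
K = P̄·Hᵀ·S⁻¹ = [-40/83; -36/83]
x' − x̄ = [-440/83, -396/83] = K·y
y = (KᵀK)⁻¹·Kᵀ·(x' − x̄) = [11]
z = y + H·x̄ = [11] + [-12] = [-1]

z = [-1]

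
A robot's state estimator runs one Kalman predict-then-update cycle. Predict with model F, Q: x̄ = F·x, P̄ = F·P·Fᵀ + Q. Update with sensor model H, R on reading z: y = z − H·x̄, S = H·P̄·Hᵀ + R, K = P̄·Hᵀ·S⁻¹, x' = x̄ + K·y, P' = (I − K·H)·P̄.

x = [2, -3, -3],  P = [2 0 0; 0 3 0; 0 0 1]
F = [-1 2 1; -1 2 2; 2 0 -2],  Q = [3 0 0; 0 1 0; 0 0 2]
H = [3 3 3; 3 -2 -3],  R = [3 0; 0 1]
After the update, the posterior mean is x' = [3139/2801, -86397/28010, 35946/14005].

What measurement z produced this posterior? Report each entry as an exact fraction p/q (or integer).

z = [2, 2]

x̄ = F·x = [-11, -14, 10]
P̄ = F·P·Fᵀ + Q = [18 16 -6; 16 19 -8; -6 -8 14]
S = H·P̄·Hᵀ + R = [498 90; 90 185]
K = P̄·Hᵀ·S⁻¹ = [398/2801 412/2801; 795/5602 1607/14005; 132/2801 -3652/14005]
x' − x̄ = [33950/2801, 305743/28010, -104104/14005] = K·y
y = (KᵀK)⁻¹·Kᵀ·(x' − x̄) = [47, 37]
z = y + H·x̄ = [47, 37] + [-45, -35] = [2, 2]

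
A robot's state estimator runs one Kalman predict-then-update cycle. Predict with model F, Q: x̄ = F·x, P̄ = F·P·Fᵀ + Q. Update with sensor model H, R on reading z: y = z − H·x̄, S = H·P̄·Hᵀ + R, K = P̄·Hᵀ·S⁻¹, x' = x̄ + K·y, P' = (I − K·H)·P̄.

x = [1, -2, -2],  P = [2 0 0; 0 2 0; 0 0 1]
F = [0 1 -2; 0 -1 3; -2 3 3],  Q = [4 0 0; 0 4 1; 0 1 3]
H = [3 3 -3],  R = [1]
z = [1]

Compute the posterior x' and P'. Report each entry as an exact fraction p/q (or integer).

x' = [247/176, -1723/352, -679/176]
P' = [871/88 -1435/176 153/88; -1435/176 5199/352 1163/176; 153/88 1163/176 743/88]

x̄ = F·x = [2, -4, -14]
P̄ = F·P·Fᵀ + Q = [10 -8 0; -8 15 4; 0 4 38]
y = z − H·x̄ = [-35]
S = H·P̄·Hᵀ + R = [352]
K = P̄·Hᵀ·S⁻¹ = [3/176; 9/352; -51/176]
x' = x̄ + K·y = [247/176, -1723/352, -679/176]
P' = (I − K·H)·P̄ = [871/88 -1435/176 153/88; -1435/176 5199/352 1163/176; 153/88 1163/176 743/88]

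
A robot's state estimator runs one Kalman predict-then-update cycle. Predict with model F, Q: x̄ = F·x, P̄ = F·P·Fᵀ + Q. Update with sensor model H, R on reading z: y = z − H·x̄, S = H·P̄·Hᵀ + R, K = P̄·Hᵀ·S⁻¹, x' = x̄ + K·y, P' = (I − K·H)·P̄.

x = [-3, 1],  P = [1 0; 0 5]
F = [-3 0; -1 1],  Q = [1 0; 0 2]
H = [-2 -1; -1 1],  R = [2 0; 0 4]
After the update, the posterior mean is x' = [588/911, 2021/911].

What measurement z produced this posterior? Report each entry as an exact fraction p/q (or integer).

z = [-3, 3]

x̄ = F·x = [9, 4]
P̄ = F·P·Fᵀ + Q = [10 3; 3 8]
S = H·P̄·Hᵀ + R = [62 9; 9 16]
K = P̄·Hᵀ·S⁻¹ = [-305/911 -227/911; -269/911 436/911]
x' − x̄ = [-7611/911, -1623/911] = K·y
y = (KᵀK)⁻¹·Kᵀ·(x' − x̄) = [19, 8]
z = y + H·x̄ = [19, 8] + [-22, -5] = [-3, 3]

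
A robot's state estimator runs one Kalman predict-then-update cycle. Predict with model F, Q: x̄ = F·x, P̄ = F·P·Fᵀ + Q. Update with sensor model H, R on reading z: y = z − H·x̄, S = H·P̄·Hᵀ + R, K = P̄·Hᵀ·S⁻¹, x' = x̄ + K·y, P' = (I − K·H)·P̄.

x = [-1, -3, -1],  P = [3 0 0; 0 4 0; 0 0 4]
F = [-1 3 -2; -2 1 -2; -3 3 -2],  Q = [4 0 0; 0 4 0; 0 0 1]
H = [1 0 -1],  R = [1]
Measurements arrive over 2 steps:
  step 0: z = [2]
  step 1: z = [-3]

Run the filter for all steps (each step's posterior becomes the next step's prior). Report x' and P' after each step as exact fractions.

step 0: x̄ = F·x = [-6, 1, -4]
step 0: P̄ = F·P·Fᵀ + Q = [59 34 61; 34 36 46; 61 46 80]
step 0: y = z − H·x̄ = [4]
step 0: S = H·P̄·Hᵀ + R = [18]
step 0: K = P̄·Hᵀ·S⁻¹ = [-1/9; -2/3; -19/18]
step 0: x' = x̄ + K·y = [-58/9, -5/3, -74/9]
step 0: P' = (I − K·H)·P̄ = [529/9 98/3 530/9; 98/3 28 100/3; 530/9 100/3 1079/18]
step 1: x̄ = F·x = [161/9, 83/3, 277/9]
step 1: P̄ = F·P·Fᵀ + Q = [1747/9 898/3 3125/9; 898/3 714 2114/3; 3125/9 2114/3 6664/9]
step 1: y = z − H·x̄ = [89/9]
step 1: S = H·P̄·Hᵀ + R = [2170/9]
step 1: K = P̄·Hᵀ·S⁻¹ = [-689/1085; -1824/1085; -3539/2170]
step 1: x' = x̄ + K·y = [12596/1085, 11981/1085, 31791/2170]
step 1: P' = (I − K·H)·P̄ = [105117/1085 45502/1085 105806/1085; 45502/1085 35362/1085 47326/1085; 105806/1085 47326/1085 215151/2170]

step 0: x' = [-58/9, -5/3, -74/9], P' = [529/9 98/3 530/9; 98/3 28 100/3; 530/9 100/3 1079/18]
step 1: x' = [12596/1085, 11981/1085, 31791/2170], P' = [105117/1085 45502/1085 105806/1085; 45502/1085 35362/1085 47326/1085; 105806/1085 47326/1085 215151/2170]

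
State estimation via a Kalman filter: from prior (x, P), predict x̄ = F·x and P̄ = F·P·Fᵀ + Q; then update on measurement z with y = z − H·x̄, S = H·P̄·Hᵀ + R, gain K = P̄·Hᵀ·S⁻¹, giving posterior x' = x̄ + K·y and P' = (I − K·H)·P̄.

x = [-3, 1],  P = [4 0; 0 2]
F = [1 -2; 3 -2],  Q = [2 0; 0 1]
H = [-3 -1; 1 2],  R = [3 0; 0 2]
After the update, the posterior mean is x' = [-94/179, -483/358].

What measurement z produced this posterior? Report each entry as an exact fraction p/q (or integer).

z = [3, -3]

x̄ = F·x = [-5, -11]
P̄ = F·P·Fᵀ + Q = [14 20; 20 45]
S = H·P̄·Hᵀ + R = [294 -272; -272 276]
K = P̄·Hᵀ·S⁻¹ = [-303/895 -247/1790; 47/358 189/358]
x' − x̄ = [801/179, 3455/358] = K·y
y = (KᵀK)⁻¹·Kᵀ·(x' − x̄) = [-23, 24]
z = y + H·x̄ = [-23, 24] + [26, -27] = [3, -3]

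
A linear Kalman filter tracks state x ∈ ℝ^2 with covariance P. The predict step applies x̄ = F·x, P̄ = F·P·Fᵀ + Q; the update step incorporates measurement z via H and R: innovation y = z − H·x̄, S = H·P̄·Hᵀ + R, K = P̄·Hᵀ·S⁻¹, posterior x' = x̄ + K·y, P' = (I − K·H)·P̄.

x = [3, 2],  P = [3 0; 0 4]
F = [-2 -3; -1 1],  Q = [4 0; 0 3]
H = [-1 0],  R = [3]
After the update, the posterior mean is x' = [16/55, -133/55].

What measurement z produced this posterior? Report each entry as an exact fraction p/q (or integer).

x̄ = F·x = [-12, -1]
P̄ = F·P·Fᵀ + Q = [52 -6; -6 10]
S = H·P̄·Hᵀ + R = [55]
K = P̄·Hᵀ·S⁻¹ = [-52/55; 6/55]
x' − x̄ = [676/55, -78/55] = K·y
y = (KᵀK)⁻¹·Kᵀ·(x' − x̄) = [-13]
z = y + H·x̄ = [-13] + [12] = [-1]

z = [-1]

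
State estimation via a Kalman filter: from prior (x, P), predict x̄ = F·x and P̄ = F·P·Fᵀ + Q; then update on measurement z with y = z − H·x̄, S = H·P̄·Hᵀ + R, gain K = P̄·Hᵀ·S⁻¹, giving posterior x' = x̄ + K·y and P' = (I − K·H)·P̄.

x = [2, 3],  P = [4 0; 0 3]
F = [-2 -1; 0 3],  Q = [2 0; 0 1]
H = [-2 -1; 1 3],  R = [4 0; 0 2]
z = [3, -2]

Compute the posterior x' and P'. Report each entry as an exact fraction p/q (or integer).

x' = [-24337/13711, 229/13711]
P' = [19434/13711 -8184/13711; -8184/13711 6308/13711]

x̄ = F·x = [-7, 9]
P̄ = F·P·Fᵀ + Q = [21 -9; -9 28]
y = z − H·x̄ = [-2, -22]
S = H·P̄·Hᵀ + R = [80 -63; -63 221]
K = P̄·Hᵀ·S⁻¹ = [-7671/13711 -2559/13711; 2515/13711 5370/13711]
x' = x̄ + K·y = [-24337/13711, 229/13711]
P' = (I − K·H)·P̄ = [19434/13711 -8184/13711; -8184/13711 6308/13711]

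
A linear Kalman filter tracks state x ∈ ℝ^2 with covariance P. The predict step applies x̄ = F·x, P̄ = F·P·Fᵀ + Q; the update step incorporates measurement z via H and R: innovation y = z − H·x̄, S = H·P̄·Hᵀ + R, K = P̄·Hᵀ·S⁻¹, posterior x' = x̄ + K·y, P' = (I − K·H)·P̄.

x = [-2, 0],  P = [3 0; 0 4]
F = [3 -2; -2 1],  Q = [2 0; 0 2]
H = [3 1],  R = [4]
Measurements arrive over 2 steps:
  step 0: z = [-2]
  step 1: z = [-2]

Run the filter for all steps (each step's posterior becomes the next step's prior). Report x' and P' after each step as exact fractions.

step 0: x̄ = F·x = [-6, 4]
step 0: P̄ = F·P·Fᵀ + Q = [45 -26; -26 18]
step 0: y = z − H·x̄ = [12]
step 0: S = H·P̄·Hᵀ + R = [271]
step 0: K = P̄·Hᵀ·S⁻¹ = [109/271; -60/271]
step 0: x' = x̄ + K·y = [-318/271, 364/271]
step 0: P' = (I − K·H)·P̄ = [314/271 -506/271; -506/271 1278/271]
step 1: x̄ = F·x = [-1682/271, 1000/271]
step 1: P̄ = F·P·Fᵀ + Q = [14552/271 -7982/271; -7982/271 5100/271]
step 1: y = z − H·x̄ = [3504/271]
step 1: S = H·P̄·Hᵀ + R = [89260/271]
step 1: K = P̄·Hᵀ·S⁻¹ = [17837/44630; -9423/44630]
step 1: x' = x̄ + K·y = [-23186/22315, 21424/22315]
step 1: P' = (I − K·H)·P̄ = [24241/22315 -37049/22315; -37049/22315 92301/22315]

step 0: x' = [-318/271, 364/271], P' = [314/271 -506/271; -506/271 1278/271]
step 1: x' = [-23186/22315, 21424/22315], P' = [24241/22315 -37049/22315; -37049/22315 92301/22315]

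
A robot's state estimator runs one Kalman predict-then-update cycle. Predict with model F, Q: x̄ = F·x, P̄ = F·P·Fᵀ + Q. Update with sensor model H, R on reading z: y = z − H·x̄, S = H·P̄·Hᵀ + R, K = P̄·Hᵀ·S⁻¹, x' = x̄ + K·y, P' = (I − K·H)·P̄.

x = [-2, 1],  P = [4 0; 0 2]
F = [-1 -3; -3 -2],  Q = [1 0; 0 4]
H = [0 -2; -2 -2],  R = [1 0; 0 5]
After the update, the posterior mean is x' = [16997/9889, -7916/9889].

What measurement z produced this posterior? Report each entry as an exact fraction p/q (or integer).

z = [2, -3]

x̄ = F·x = [-1, 4]
P̄ = F·P·Fᵀ + Q = [23 24; 24 48]
S = H·P̄·Hᵀ + R = [193 288; 288 481]
K = P̄·Hᵀ·S⁻¹ = [3984/9889 -4318/9889; -4704/9889 -144/9889]
x' − x̄ = [26886/9889, -47472/9889] = K·y
y = (KᵀK)⁻¹·Kᵀ·(x' − x̄) = [10, 3]
z = y + H·x̄ = [10, 3] + [-8, -6] = [2, -3]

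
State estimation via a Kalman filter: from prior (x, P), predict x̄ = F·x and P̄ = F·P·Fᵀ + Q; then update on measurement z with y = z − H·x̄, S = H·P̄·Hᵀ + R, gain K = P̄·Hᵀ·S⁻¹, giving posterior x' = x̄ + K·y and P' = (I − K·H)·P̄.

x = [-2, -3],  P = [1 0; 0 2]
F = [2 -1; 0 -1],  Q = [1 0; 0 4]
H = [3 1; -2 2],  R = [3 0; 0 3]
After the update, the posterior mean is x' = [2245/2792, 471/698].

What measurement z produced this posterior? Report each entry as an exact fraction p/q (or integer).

x̄ = F·x = [-1, 3]
P̄ = F·P·Fᵀ + Q = [7 2; 2 6]
S = H·P̄·Hᵀ + R = [84 -22; -22 39]
K = P̄·Hᵀ·S⁻¹ = [677/2792 -167/1396; 161/698 117/349]
x' − x̄ = [5037/2792, -1623/698] = K·y
y = (KᵀK)⁻¹·Kᵀ·(x' − x̄) = [3, -9]
z = y + H·x̄ = [3, -9] + [0, 8] = [3, -1]

z = [3, -1]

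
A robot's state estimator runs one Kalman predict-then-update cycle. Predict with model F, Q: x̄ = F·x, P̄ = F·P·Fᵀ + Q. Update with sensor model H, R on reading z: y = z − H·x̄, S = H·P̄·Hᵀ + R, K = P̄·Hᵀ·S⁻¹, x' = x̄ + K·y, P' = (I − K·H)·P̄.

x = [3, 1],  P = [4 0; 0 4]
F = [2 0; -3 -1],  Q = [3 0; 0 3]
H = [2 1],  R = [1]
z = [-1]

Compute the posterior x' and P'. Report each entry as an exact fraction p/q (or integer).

x̄ = F·x = [6, -10]
P̄ = F·P·Fᵀ + Q = [19 -24; -24 43]
y = z − H·x̄ = [-3]
S = H·P̄·Hᵀ + R = [24]
K = P̄·Hᵀ·S⁻¹ = [7/12; -5/24]
x' = x̄ + K·y = [17/4, -75/8]
P' = (I − K·H)·P̄ = [65/6 -253/12; -253/12 1007/24]

x' = [17/4, -75/8]
P' = [65/6 -253/12; -253/12 1007/24]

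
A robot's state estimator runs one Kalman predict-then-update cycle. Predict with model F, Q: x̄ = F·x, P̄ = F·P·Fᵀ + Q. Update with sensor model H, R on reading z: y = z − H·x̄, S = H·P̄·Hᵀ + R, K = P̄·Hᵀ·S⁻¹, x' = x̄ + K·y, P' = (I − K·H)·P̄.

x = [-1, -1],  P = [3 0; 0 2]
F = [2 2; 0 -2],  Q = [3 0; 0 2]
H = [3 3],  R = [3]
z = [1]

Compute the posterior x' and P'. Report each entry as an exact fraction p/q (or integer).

x̄ = F·x = [-4, 2]
P̄ = F·P·Fᵀ + Q = [23 -8; -8 10]
y = z − H·x̄ = [7]
S = H·P̄·Hᵀ + R = [156]
K = P̄·Hᵀ·S⁻¹ = [15/52; 1/26]
x' = x̄ + K·y = [-103/52, 59/26]
P' = (I − K·H)·P̄ = [521/52 -253/26; -253/26 127/13]

x' = [-103/52, 59/26]
P' = [521/52 -253/26; -253/26 127/13]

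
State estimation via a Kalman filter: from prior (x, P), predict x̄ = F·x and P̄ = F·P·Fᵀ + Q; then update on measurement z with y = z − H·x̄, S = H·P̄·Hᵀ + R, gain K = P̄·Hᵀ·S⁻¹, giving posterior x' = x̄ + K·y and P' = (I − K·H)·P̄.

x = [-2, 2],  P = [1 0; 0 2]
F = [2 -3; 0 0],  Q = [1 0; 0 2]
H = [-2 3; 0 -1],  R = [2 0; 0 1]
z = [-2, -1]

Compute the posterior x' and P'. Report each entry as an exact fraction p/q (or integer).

x̄ = F·x = [-10, 0]
P̄ = F·P·Fᵀ + Q = [23 0; 0 2]
y = z − H·x̄ = [-22, -1]
S = H·P̄·Hᵀ + R = [112 -6; -6 3]
K = P̄·Hᵀ·S⁻¹ = [-23/50 -23/25; 1/50 -47/75]
x' = x̄ + K·y = [26/25, 14/75]
P' = (I − K·H)·P̄ = [46/25 23/25; 23/25 47/75]

x' = [26/25, 14/75]
P' = [46/25 23/25; 23/25 47/75]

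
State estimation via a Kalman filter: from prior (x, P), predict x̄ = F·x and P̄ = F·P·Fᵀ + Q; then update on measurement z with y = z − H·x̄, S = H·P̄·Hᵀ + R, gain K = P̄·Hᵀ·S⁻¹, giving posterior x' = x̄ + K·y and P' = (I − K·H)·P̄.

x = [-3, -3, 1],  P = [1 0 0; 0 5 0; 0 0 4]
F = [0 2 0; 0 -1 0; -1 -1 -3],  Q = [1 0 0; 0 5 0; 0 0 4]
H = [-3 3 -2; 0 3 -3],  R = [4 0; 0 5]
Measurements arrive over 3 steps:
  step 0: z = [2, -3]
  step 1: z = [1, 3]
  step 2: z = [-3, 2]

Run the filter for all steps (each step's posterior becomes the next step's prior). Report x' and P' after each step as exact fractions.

step 0: x̄ = F·x = [-6, 3, 3]
step 0: P̄ = F·P·Fᵀ + Q = [21 -10 -10; -10 10 5; -10 5 46]
step 0: y = z − H·x̄ = [-19, -3]
step 0: S = H·P̄·Hᵀ + R = [467 291; 291 419]
step 0: K = P̄·Hᵀ·S⁻¹ = [-30587/110992 21243/110992; 16585/110992 -7545/110992; 575/3964 -1563/3964]
step 0: x' = x̄ + K·y = [-9283/6937, 2531/6937, 1414/991]
step 0: P' = (I − K·H)·P̄ = [97981/110992 100785/110992 2335/3964; 100785/110992 393845/110992 14515/3964; 2335/3964 14515/3964 4280/991]
step 1: x̄ = F·x = [5062/6937, -2531/6937, -22942/6937]
step 1: P̄ = F·P·Fᵀ + Q = [421593/27748 -393845/55496 -856945/27748; -393845/55496 948805/110992 856945/55496; -856945/27748 856945/55496 2070601/27748]
step 1: y = z − H·x̄ = [-16168/6937, -40422/6937]
step 1: S = H·P̄·Hᵀ + R = [9768557/110992 8764509/110992; 8764509/110992 52785821/110992]
step 1: K = P̄·Hᵀ·S⁻¹ = [-894903203/3953660473 741817497/3953660473; 1028592550/3953660473 -342701265/3953660473; 144855005/564808639 -234901023/564808639]
step 1: x' = x̄ + K·y = [648187608/3953660473, -1842918909/3953660473, -836771856/564808639]
step 1: P' = (I − K·H)·P̄ = [2566599664/3953660473 1647461190/3953660473 58728385/564808639; 1647461190/3953660473 10199091320/3953660473 1538608585/564808639; 58728385/564808639 1538608585/564808639 1930110290/564808639]
step 2: x̄ = F·x = [-3685837818/3953660473, 1842918909/3953660473, 18766940277/3953660473]
step 2: P̄ = F·P·Fᵀ + Q = [44750025753/3953660473 -20398182640/3953660473 -88314665590/3953660473; -20398182640/3953660473 29967393685/3953660473 44157332795/3953660473; -88314665590/3953660473 44157332795/3953660473 220560356266/3953660473]
step 2: y = z − H·x̄ = [9086628954/3953660473, 58679385050/3953660473]
step 2: S = H·P̄·Hᵀ + R = [348016148798/3953660473 319460342286/3953660473; 319460342286/3953660473 1479686061614/3953660473]
step 2: K = P̄·Hᵀ·S⁻¹ = [-11752475658991/52217399182256 9727547331759/52217399182256; 13468166178245/52217399182256 -4410009860325/52217399182256; 471498186655/1864907113652 -768778433229/1864907113652]
step 2: x' = x̄ + K·y = [4292718846546/3263587448891, -634918037637/3263587448891, -368551892778/466226778413]
step 2: P' = (I − K·H)·P̄ = [33796848977033/52217399182256 21955486522605/52217399182256 205103844155/1864907113652; 21955486522605/52217399182256 134439157148545/52217399182256 5063899056515/1864907113652; 205103844155/1864907113652 5063899056515/1864907113652 3172598222615/932453556826]

step 0: x' = [-9283/6937, 2531/6937, 1414/991], P' = [97981/110992 100785/110992 2335/3964; 100785/110992 393845/110992 14515/3964; 2335/3964 14515/3964 4280/991]
step 1: x' = [648187608/3953660473, -1842918909/3953660473, -836771856/564808639], P' = [2566599664/3953660473 1647461190/3953660473 58728385/564808639; 1647461190/3953660473 10199091320/3953660473 1538608585/564808639; 58728385/564808639 1538608585/564808639 1930110290/564808639]
step 2: x' = [4292718846546/3263587448891, -634918037637/3263587448891, -368551892778/466226778413], P' = [33796848977033/52217399182256 21955486522605/52217399182256 205103844155/1864907113652; 21955486522605/52217399182256 134439157148545/52217399182256 5063899056515/1864907113652; 205103844155/1864907113652 5063899056515/1864907113652 3172598222615/932453556826]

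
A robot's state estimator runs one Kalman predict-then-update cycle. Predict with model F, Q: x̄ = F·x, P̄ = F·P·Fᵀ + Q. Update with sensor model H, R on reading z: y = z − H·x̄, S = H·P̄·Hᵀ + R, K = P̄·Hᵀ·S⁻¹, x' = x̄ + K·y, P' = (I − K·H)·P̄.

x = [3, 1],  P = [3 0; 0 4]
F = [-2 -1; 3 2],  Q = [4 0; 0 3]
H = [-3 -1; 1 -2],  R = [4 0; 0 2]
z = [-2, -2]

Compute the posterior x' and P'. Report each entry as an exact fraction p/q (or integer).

x̄ = F·x = [-7, 11]
P̄ = F·P·Fᵀ + Q = [20 -26; -26 46]
y = z − H·x̄ = [-12, 27]
S = H·P̄·Hᵀ + R = [74 -98; -98 310]
K = P̄·Hᵀ·S⁻¹ = [-871/3334 499/3334; -411/3334 -1399/3334]
x' = x̄ + K·y = [587/3334, 3833/3334]
P' = (I − K·H)·P̄ = [569/1667 35/1667; 35/1667 717/1667]

x' = [587/3334, 3833/3334]
P' = [569/1667 35/1667; 35/1667 717/1667]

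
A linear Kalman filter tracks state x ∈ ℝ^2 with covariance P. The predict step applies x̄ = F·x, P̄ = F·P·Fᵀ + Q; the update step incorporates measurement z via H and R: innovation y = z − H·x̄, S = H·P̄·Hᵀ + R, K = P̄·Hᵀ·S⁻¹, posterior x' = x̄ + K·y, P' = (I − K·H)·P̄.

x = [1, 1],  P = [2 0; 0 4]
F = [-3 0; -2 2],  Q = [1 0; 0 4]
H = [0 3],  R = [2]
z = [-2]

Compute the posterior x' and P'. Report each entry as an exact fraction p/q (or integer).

x' = [-417/127, -84/127]
P' = [1765/127 12/127; 12/127 28/127]

x̄ = F·x = [-3, 0]
P̄ = F·P·Fᵀ + Q = [19 12; 12 28]
y = z − H·x̄ = [-2]
S = H·P̄·Hᵀ + R = [254]
K = P̄·Hᵀ·S⁻¹ = [18/127; 42/127]
x' = x̄ + K·y = [-417/127, -84/127]
P' = (I − K·H)·P̄ = [1765/127 12/127; 12/127 28/127]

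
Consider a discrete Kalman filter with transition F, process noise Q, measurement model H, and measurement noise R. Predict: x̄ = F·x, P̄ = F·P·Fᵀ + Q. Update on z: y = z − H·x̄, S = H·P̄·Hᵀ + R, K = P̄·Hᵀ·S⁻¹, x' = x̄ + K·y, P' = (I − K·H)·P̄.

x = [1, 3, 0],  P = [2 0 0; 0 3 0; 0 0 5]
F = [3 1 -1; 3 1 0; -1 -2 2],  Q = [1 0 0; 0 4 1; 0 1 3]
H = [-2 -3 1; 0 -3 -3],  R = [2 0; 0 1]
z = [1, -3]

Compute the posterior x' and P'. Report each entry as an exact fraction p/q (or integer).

x' = [-143029/139547, 74746/139547, 63757/139547]
P' = [518627/279094 -117421/139547 116059/139547; -117421/139547 70959/139547 -66409/139547; 116059/139547 -66409/139547 77321/139547]

x̄ = F·x = [6, 6, -7]
P̄ = F·P·Fᵀ + Q = [27 21 -22; 21 25 -11; -22 -11 37]
y = z − H·x̄ = [38, -6]
S = H·P̄·Hᵀ + R = [778 42; 42 361]
K = P̄·Hᵀ·S⁻¹ = [-50305/279094 4086/139547; -22222/139547 -13650/139547; 22215/139547 -32736/139547]
x' = x̄ + K·y = [-143029/139547, 74746/139547, 63757/139547]
P' = (I − K·H)·P̄ = [518627/279094 -117421/139547 116059/139547; -117421/139547 70959/139547 -66409/139547; 116059/139547 -66409/139547 77321/139547]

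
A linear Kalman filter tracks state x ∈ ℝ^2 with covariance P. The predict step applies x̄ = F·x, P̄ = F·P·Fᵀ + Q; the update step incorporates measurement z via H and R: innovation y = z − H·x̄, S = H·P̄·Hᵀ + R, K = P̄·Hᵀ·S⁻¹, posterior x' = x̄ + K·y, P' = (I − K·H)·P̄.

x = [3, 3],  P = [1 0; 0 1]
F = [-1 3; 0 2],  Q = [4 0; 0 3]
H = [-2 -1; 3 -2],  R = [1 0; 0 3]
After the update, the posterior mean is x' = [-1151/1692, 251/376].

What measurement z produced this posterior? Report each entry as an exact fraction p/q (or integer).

z = [1, -3]

x̄ = F·x = [6, 6]
P̄ = F·P·Fᵀ + Q = [14 6; 6 7]
S = H·P̄·Hᵀ + R = [88 -64; -64 85]
K = P̄·Hᵀ·S⁻¹ = [-485/1692 58/423; -151/376 -12/47]
x' − x̄ = [-11303/1692, -2005/376] = K·y
y = (KᵀK)⁻¹·Kᵀ·(x' − x̄) = [19, -9]
z = y + H·x̄ = [19, -9] + [-18, 6] = [1, -3]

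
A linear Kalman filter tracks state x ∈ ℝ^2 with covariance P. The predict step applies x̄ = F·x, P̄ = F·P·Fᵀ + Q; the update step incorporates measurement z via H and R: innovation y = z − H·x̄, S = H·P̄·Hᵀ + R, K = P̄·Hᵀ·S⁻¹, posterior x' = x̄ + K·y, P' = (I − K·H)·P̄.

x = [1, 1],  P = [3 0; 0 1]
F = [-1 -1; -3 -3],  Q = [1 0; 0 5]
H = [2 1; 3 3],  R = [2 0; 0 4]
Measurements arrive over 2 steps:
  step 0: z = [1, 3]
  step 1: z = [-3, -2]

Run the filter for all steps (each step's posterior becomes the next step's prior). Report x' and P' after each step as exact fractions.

step 0: x' = [314/2253, 1771/2253], P' = [1382/2253 -1490/2253; -1490/2253 2402/2253]
step 1: x' = [-241427/285699, -61567/285699], P' = [173306/285699 -188750/285699; -188750/285699 304574/285699]

step 0: x̄ = F·x = [-2, -6]
step 0: P̄ = F·P·Fᵀ + Q = [5 12; 12 41]
step 0: y = z − H·x̄ = [11, 27]
step 0: S = H·P̄·Hᵀ + R = [111 261; 261 634]
step 0: K = P̄·Hᵀ·S⁻¹ = [637/2253 -27/751; -289/2253 228/751]
step 0: x' = x̄ + K·y = [314/2253, 1771/2253]
step 0: P' = (I − K·H)·P̄ = [1382/2253 -1490/2253; -1490/2253 2402/2253]
step 1: x̄ = F·x = [-695/751, -2085/751]
step 1: P̄ = F·P·Fᵀ + Q = [1019/751 804/751; 804/751 6167/751]
step 1: y = z − H·x̄ = [1222/751, 6838/751]
step 1: S = H·P̄·Hᵀ + R = [14961/751 31851/751; 31851/751 82150/751]
step 1: K = P̄·Hᵀ·S⁻¹ = [78931/285699 -3861/95233; -36463/285699 28956/95233]
step 1: x' = x̄ + K·y = [-241427/285699, -61567/285699]
step 1: P' = (I − K·H)·P̄ = [173306/285699 -188750/285699; -188750/285699 304574/285699]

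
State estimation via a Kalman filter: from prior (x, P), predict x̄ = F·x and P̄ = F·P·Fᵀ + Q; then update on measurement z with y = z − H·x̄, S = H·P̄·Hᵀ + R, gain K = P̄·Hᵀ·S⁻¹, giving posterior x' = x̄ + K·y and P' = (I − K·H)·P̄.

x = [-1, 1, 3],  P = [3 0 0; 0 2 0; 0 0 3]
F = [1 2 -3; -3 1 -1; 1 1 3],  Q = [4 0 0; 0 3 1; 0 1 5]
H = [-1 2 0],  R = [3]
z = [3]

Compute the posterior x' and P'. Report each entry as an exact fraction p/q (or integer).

x' = [-1114/169, -293/169, 1591/169]
P' = [5942/169 2920/169 -3720/169; 2920/169 1559/169 -1875/169; -3720/169 -1875/169 6153/169]

x̄ = F·x = [-8, 1, 9]
P̄ = F·P·Fᵀ + Q = [42 4 -20; 4 35 -15; -20 -15 37]
y = z − H·x̄ = [-7]
S = H·P̄·Hᵀ + R = [169]
K = P̄·Hᵀ·S⁻¹ = [-34/169; 66/169; -10/169]
x' = x̄ + K·y = [-1114/169, -293/169, 1591/169]
P' = (I − K·H)·P̄ = [5942/169 2920/169 -3720/169; 2920/169 1559/169 -1875/169; -3720/169 -1875/169 6153/169]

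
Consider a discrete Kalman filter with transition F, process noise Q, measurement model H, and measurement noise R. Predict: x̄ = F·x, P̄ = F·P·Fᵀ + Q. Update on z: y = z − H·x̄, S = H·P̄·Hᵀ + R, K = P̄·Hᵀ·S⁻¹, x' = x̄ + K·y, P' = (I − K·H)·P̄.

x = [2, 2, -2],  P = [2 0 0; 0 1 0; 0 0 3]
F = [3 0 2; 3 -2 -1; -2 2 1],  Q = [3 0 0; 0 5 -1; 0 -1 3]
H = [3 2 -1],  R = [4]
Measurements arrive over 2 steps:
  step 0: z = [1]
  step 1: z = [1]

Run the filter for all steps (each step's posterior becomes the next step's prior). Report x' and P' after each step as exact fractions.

step 0: x' = [-179/233, 352/233, -86/233], P' = [2142/233 -2192/233 1870/233; -2192/233 7514/699 -5164/699; 1870/233 -5164/699 6806/699]
step 1: x' = [1020952/721507, -740496/721507, 871649/721507], P' = [49278311/4329042 -16571695/1443014 15073029/1443014; -16571695/1443014 18318205/1443014 -14014991/1443014; 15073029/1443014 -14014991/1443014 17899125/1443014]

step 0: x̄ = F·x = [2, 4, -2]
step 0: P̄ = F·P·Fᵀ + Q = [33 12 -6; 12 30 -20; -6 -20 18]
step 0: y = z − H·x̄ = [-15]
step 0: S = H·P̄·Hᵀ + R = [699]
step 0: K = P̄·Hᵀ·S⁻¹ = [43/233; 116/699; -76/699]
step 0: x' = x̄ + K·y = [-179/233, 352/233, -86/233]
step 0: P' = (I − K·H)·P̄ = [2142/233 -2192/233 1870/233; -2192/233 7514/699 -5164/699; 1870/233 -5164/699 6806/699]
step 1: x̄ = F·x = [-709/233, -1155/233, 976/233]
step 1: P̄ = F·P·Fᵀ + Q = [154475/699 40388/233 -30222/233; 40388/233 40929/233 -31057/233; -30222/233 -31057/233 24725/233]
step 1: y = z − H·x̄ = [5646/233]
step 1: S = H·P̄·Hᵀ + R = [1443014/233]
step 1: K = P̄·Hᵀ·S⁻¹ = [265473/1443014; 234079/1443014; -177505/1443014]
step 1: x' = x̄ + K·y = [1020952/721507, -740496/721507, 871649/721507]
step 1: P' = (I − K·H)·P̄ = [49278311/4329042 -16571695/1443014 15073029/1443014; -16571695/1443014 18318205/1443014 -14014991/1443014; 15073029/1443014 -14014991/1443014 17899125/1443014]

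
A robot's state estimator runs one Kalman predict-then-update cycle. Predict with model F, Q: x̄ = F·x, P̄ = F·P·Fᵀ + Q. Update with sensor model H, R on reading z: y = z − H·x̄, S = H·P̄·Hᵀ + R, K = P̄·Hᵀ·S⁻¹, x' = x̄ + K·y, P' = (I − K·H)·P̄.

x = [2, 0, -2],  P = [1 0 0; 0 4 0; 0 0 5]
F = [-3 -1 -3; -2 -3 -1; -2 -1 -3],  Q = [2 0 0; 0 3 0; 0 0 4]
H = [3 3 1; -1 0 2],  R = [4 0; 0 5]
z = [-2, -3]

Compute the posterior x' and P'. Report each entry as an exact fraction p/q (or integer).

x̄ = F·x = [0, -2, 2]
P̄ = F·P·Fᵀ + Q = [60 33 55; 33 48 31; 55 31 57]
y = z − H·x̄ = [2, -7]
S = H·P̄·Hᵀ + R = [2143 296; 296 73]
K = P̄·Hᵀ·S⁻¹ = [3194/22941 2762/22941; 3806/22941 -6319/22941; 5531/68823 33197/68823]
x' = x̄ + K·y = [-12946/22941, 5963/22941, -83671/68823]
P' = (I − K·H)·P̄ = [57188/7647 -66067/7647 92687/22941; -66067/7647 80525/7647 -114898/22941; 92687/22941 -114898/22941 222023/68823]

x' = [-12946/22941, 5963/22941, -83671/68823]
P' = [57188/7647 -66067/7647 92687/22941; -66067/7647 80525/7647 -114898/22941; 92687/22941 -114898/22941 222023/68823]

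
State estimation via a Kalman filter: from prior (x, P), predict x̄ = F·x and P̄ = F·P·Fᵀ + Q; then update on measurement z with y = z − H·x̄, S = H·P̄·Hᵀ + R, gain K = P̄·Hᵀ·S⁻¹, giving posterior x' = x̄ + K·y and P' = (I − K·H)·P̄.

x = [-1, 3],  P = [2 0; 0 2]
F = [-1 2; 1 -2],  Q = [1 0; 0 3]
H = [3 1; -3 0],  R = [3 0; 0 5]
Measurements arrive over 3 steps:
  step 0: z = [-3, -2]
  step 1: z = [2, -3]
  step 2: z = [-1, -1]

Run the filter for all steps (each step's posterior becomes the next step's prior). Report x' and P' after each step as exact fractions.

step 0: x' = [426/959, -2784/959], P' = [380/959 -795/959; -795/959 3291/959]
step 1: x' = [1198918/1511803, -594007/1511803], P' = [614110/1511803 -1297455/1511803; -1297455/1511803 5317671/1511803]
step 2: x' = [194944223/2442215549, -1711536977/2442215549], P' = [992965580/2442215549 -2098627185/2442215549; -2098627185/2442215549 8598188625/2442215549]

step 0: x̄ = F·x = [7, -7]
step 0: P̄ = F·P·Fᵀ + Q = [11 -10; -10 13]
step 0: y = z − H·x̄ = [-17, 19]
step 0: S = H·P̄·Hᵀ + R = [55 -69; -69 104]
step 0: K = P̄·Hᵀ·S⁻¹ = [115/959 -228/959; 302/959 477/959]
step 0: x' = x̄ + K·y = [426/959, -2784/959]
step 0: P' = (I − K·H)·P̄ = [380/959 -795/959; -795/959 3291/959]
step 1: x̄ = F·x = [-5994/959, 5994/959]
step 1: P̄ = F·P·Fᵀ + Q = [17683/959 -16724/959; -16724/959 19601/959]
step 1: y = z − H·x̄ = [13906/959, -20859/959]
step 1: S = H·P̄·Hᵀ + R = [81281/959 -108975/959; -108975/959 163942/959]
step 1: K = P̄·Hᵀ·S⁻¹ = [181625/1511803 -368466/1511803; 475102/1511803 778473/1511803]
step 1: x' = x̄ + K·y = [1198918/1511803, -594007/1511803]
step 1: P' = (I − K·H)·P̄ = [614110/1511803 -1297455/1511803; -1297455/1511803 5317671/1511803]
step 2: x̄ = F·x = [-2386932/1511803, 2386932/1511803]
step 2: P̄ = F·P·Fᵀ + Q = [28586417/1511803 -27074614/1511803; -27074614/1511803 31610023/1511803]
step 2: y = z − H·x̄ = [3262061/1511803, -8672599/1511803]
step 2: S = H·P̄·Hᵀ + R = [130975501/1511803 -176053911/1511803; -176053911/1511803 264836768/1511803]
step 2: K = P̄·Hᵀ·S⁻¹ = [293423185/2442215549 -595779348/2442215549; 767435690/2442215549 1259176311/2442215549]
step 2: x' = x̄ + K·y = [194944223/2442215549, -1711536977/2442215549]
step 2: P' = (I − K·H)·P̄ = [992965580/2442215549 -2098627185/2442215549; -2098627185/2442215549 8598188625/2442215549]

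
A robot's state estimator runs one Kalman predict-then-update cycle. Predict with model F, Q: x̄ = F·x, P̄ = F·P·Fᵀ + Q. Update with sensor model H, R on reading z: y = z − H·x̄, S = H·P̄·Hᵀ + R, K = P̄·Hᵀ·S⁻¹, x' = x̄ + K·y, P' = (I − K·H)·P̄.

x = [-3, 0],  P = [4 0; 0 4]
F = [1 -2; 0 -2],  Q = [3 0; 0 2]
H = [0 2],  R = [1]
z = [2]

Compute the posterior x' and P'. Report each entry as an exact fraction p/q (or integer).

x̄ = F·x = [-3, 0]
P̄ = F·P·Fᵀ + Q = [23 16; 16 18]
y = z − H·x̄ = [2]
S = H·P̄·Hᵀ + R = [73]
K = P̄·Hᵀ·S⁻¹ = [32/73; 36/73]
x' = x̄ + K·y = [-155/73, 72/73]
P' = (I − K·H)·P̄ = [655/73 16/73; 16/73 18/73]

x' = [-155/73, 72/73]
P' = [655/73 16/73; 16/73 18/73]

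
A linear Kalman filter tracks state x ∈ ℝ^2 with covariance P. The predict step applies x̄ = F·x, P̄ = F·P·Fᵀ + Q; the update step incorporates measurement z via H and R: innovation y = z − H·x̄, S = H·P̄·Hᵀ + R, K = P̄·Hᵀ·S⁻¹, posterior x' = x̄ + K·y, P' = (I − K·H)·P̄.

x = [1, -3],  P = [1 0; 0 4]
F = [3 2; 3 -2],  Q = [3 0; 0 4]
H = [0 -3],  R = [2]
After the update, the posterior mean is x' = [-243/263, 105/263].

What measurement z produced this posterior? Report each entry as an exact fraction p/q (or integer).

x̄ = F·x = [-3, 9]
P̄ = F·P·Fᵀ + Q = [28 -7; -7 29]
S = H·P̄·Hᵀ + R = [263]
K = P̄·Hᵀ·S⁻¹ = [21/263; -87/263]
x' − x̄ = [546/263, -2262/263] = K·y
y = (KᵀK)⁻¹·Kᵀ·(x' − x̄) = [26]
z = y + H·x̄ = [26] + [-27] = [-1]

z = [-1]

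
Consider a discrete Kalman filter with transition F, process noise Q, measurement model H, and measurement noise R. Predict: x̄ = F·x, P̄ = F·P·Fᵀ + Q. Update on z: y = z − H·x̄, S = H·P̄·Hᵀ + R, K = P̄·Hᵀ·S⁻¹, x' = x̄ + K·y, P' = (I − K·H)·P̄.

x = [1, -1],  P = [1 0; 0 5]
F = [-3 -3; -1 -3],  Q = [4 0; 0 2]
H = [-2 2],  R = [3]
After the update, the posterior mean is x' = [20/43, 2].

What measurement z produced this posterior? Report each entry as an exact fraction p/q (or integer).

x̄ = F·x = [0, 2]
P̄ = F·P·Fᵀ + Q = [58 48; 48 48]
S = H·P̄·Hᵀ + R = [43]
K = P̄·Hᵀ·S⁻¹ = [-20/43; 0]
x' − x̄ = [20/43, 0] = K·y
y = (KᵀK)⁻¹·Kᵀ·(x' − x̄) = [-1]
z = y + H·x̄ = [-1] + [4] = [3]

z = [3]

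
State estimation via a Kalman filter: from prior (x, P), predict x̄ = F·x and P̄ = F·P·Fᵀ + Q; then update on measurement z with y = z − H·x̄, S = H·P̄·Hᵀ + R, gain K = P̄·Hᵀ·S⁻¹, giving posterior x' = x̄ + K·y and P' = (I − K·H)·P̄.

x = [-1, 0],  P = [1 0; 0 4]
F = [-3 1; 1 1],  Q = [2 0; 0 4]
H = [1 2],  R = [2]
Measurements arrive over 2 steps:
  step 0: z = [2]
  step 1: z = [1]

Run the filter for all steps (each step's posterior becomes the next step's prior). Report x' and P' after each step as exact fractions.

step 0: x' = [188/57, -2/3], P' = [566/57 -14/3; -14/3 8/3]
step 1: x' = [-9142/2335, 5559/2335], P' = [71924/2335 -33498/2335; -33498/2335 16656/2335]

step 0: x̄ = F·x = [3, -1]
step 0: P̄ = F·P·Fᵀ + Q = [15 1; 1 9]
step 0: y = z − H·x̄ = [1]
step 0: S = H·P̄·Hᵀ + R = [57]
step 0: K = P̄·Hᵀ·S⁻¹ = [17/57; 1/3]
step 0: x' = x̄ + K·y = [188/57, -2/3]
step 0: P' = (I − K·H)·P̄ = [566/57 -14/3; -14/3 8/3]
step 1: x̄ = F·x = [-602/57, 50/19]
step 1: P̄ = F·P·Fᵀ + Q = [6956/57 -338/19; -338/19 138/19]
step 1: y = z − H·x̄ = [359/57]
step 1: S = H·P̄·Hᵀ + R = [4670/57]
step 1: K = P̄·Hᵀ·S⁻¹ = [2464/2335; -93/2335]
step 1: x' = x̄ + K·y = [-9142/2335, 5559/2335]
step 1: P' = (I − K·H)·P̄ = [71924/2335 -33498/2335; -33498/2335 16656/2335]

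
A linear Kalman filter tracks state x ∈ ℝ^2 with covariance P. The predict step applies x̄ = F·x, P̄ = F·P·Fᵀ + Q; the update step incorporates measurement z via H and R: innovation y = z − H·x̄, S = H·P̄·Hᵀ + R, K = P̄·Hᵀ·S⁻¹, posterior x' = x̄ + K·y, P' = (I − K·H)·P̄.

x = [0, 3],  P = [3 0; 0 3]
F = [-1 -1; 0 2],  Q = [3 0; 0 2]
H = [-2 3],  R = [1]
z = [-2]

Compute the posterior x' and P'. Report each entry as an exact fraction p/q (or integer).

x' = [231/235, 6/235]
P' = [819/235 534/235; 534/235 374/235]

x̄ = F·x = [-3, 6]
P̄ = F·P·Fᵀ + Q = [9 -6; -6 14]
y = z − H·x̄ = [-26]
S = H·P̄·Hᵀ + R = [235]
K = P̄·Hᵀ·S⁻¹ = [-36/235; 54/235]
x' = x̄ + K·y = [231/235, 6/235]
P' = (I − K·H)·P̄ = [819/235 534/235; 534/235 374/235]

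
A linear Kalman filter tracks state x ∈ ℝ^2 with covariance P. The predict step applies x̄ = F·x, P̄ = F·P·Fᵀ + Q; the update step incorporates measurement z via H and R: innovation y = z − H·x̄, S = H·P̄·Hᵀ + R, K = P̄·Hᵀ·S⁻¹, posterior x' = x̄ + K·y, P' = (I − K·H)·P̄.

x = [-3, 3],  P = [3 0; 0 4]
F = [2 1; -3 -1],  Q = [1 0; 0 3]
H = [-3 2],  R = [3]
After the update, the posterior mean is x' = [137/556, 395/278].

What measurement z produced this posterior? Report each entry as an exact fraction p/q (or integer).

z = [2]

x̄ = F·x = [-3, 6]
P̄ = F·P·Fᵀ + Q = [17 -22; -22 34]
S = H·P̄·Hᵀ + R = [556]
K = P̄·Hᵀ·S⁻¹ = [-95/556; 67/278]
x' − x̄ = [1805/556, -1273/278] = K·y
y = (KᵀK)⁻¹·Kᵀ·(x' − x̄) = [-19]
z = y + H·x̄ = [-19] + [21] = [2]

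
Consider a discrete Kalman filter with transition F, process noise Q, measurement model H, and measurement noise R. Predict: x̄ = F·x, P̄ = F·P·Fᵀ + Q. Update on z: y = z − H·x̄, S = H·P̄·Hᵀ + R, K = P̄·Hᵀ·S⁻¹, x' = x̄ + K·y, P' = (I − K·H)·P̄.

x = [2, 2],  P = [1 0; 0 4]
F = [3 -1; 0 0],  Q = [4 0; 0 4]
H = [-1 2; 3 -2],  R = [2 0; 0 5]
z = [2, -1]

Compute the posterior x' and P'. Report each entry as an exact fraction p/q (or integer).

x̄ = F·x = [4, 0]
P̄ = F·P·Fᵀ + Q = [17 0; 0 4]
y = z − H·x̄ = [6, -13]
S = H·P̄·Hᵀ + R = [35 -67; -67 174]
K = P̄·Hᵀ·S⁻¹ = [459/1601 646/1601; 856/1601 256/1601]
x' = x̄ + K·y = [760/1601, 1808/1601]
P' = (I − K·H)·P̄ = [2074/1601 1496/1601; 1496/1601 1604/1601]

x' = [760/1601, 1808/1601]
P' = [2074/1601 1496/1601; 1496/1601 1604/1601]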